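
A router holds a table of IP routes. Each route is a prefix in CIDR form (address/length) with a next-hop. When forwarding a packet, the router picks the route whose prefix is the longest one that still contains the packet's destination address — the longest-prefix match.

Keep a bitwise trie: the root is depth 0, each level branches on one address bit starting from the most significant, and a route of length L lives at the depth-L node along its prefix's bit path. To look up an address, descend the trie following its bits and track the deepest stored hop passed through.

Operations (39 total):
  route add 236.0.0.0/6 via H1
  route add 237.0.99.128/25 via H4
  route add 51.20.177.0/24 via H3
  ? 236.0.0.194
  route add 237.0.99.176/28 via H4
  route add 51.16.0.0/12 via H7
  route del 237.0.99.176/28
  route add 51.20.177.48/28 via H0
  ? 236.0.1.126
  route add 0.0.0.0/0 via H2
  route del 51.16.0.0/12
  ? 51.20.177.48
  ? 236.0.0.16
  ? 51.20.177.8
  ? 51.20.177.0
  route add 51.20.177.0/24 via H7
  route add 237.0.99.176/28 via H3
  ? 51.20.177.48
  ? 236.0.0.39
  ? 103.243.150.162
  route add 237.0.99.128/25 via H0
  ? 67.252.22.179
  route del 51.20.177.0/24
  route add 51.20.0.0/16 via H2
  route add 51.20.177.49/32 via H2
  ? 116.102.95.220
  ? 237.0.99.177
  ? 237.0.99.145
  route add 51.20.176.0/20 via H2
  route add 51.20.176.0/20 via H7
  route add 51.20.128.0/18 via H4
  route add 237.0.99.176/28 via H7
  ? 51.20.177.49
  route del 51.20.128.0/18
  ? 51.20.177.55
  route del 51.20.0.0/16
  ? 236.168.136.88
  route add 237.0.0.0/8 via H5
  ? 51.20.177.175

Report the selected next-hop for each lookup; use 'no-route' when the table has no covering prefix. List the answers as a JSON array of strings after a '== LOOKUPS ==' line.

Trace:
  add 236.0.0.0/6 -> H1 at depth 6
  add 237.0.99.128/25 -> H4 at depth 25
  add 51.20.177.0/24 -> H3 at depth 24
  ? 236.0.0.194  path d0:-→d1:-→d2:-→d3:-→d4:-→d5:-→d6:H1→d7:-  best=H1
  add 237.0.99.176/28 -> H4 at depth 28
  add 51.16.0.0/12 -> H7 at depth 12
  - 237.0.99.176/28 clear@28
  add 51.20.177.48/28 -> H0 at depth 28
  ? 236.0.1.126  path d0:-→d1:-→d2:-→d3:-→d4:-→d5:-→d6:H1→d7:-  best=H1
  add 0.0.0.0/0 -> H2 at depth 0
  - 51.16.0.0/12 clear@12
  ? 51.20.177.48  path d0:H2→d1:-→d2:-→d3:-→d4:-→d5:-→d6:-→d7:-→d8:-→d9:-→d10:-→d11:-→d12:-→d13:-→d14:-→d15:-→d16:-→d17:-→d18:-→d19:-→d20:-→d21:-→d22:-→d23:-→d24:H3→d25:-→d26:-→d27:-→d28:H0  best=H0
  ? 236.0.0.16  path d0:H2→d1:-→d2:-→d3:-→d4:-→d5:-→d6:H1→d7:-  best=H1
  ? 51.20.177.8  path d0:H2→d1:-→d2:-→d3:-→d4:-→d5:-→d6:-→d7:-→d8:-→d9:-→d10:-→d11:-→d12:-→d13:-→d14:-→d15:-→d16:-→d17:-→d18:-→d19:-→d20:-→d21:-→d22:-→d23:-→d24:H3→d25:-→d26:-  best=H3
  ? 51.20.177.0  path d0:H2→d1:-→d2:-→d3:-→d4:-→d5:-→d6:-→d7:-→d8:-→d9:-→d10:-→d11:-→d12:-→d13:-→d14:-→d15:-→d16:-→d17:-→d18:-→d19:-→d20:-→d21:-→d22:-→d23:-→d24:H3→d25:-→d26:-  best=H3
  add 51.20.177.0/24 -> H7 at depth 24
  add 237.0.99.176/28 -> H3 at depth 28
  ? 51.20.177.48  path d0:H2→d1:-→d2:-→d3:-→d4:-→d5:-→d6:-→d7:-→d8:-→d9:-→d10:-→d11:-→d12:-→d13:-→d14:-→d15:-→d16:-→d17:-→d18:-→d19:-→d20:-→d21:-→d22:-→d23:-→d24:H7→d25:-→d26:-→d27:-→d28:H0  best=H0
  ? 236.0.0.39  path d0:H2→d1:-→d2:-→d3:-→d4:-→d5:-→d6:H1→d7:-  best=H1
  ? 103.243.150.162  path d0:H2→d1:-  best=H2
  add 237.0.99.128/25 -> H0 at depth 25
  ? 67.252.22.179  path d0:H2→d1:-  best=H2
  - 51.20.177.0/24 clear@24
  add 51.20.0.0/16 -> H2 at depth 16
  add 51.20.177.49/32 -> H2 at depth 32
  ? 116.102.95.220  path d0:H2→d1:-  best=H2
  ? 237.0.99.177  path d0:H2→d1:-→d2:-→d3:-→d4:-→d5:-→d6:H1→d7:-→d8:-→d9:-→d10:-→d11:-→d12:-→d13:-→d14:-→d15:-→d16:-→d17:-→d18:-→d19:-→d20:-→d21:-→d22:-→d23:-→d24:-→d25:H0→d26:-→d27:-→d28:H3  best=H3
  ? 237.0.99.145  path d0:H2→d1:-→d2:-→d3:-→d4:-→d5:-→d6:H1→d7:-→d8:-→d9:-→d10:-→d11:-→d12:-→d13:-→d14:-→d15:-→d16:-→d17:-→d18:-→d19:-→d20:-→d21:-→d22:-→d23:-→d24:-→d25:H0→d26:-  best=H0
  add 51.20.176.0/20 -> H2 at depth 20
  add 51.20.176.0/20 -> H7 at depth 20
  add 51.20.128.0/18 -> H4 at depth 18
  add 237.0.99.176/28 -> H7 at depth 28
  ? 51.20.177.49  path d0:H2→d1:-→d2:-→d3:-→d4:-→d5:-→d6:-→d7:-→d8:-→d9:-→d10:-→d11:-→d12:-→d13:-→d14:-→d15:-→d16:H2→d17:-→d18:H4→d19:-→d20:H7→d21:-→d22:-→d23:-→d24:-→d25:-→d26:-→d27:-→d28:H0→d29:-→d30:-→d31:-→d32:H2  best=H2
  - 51.20.128.0/18 clear@18
  ? 51.20.177.55  path d0:H2→d1:-→d2:-→d3:-→d4:-→d5:-→d6:-→d7:-→d8:-→d9:-→d10:-→d11:-→d12:-→d13:-→d14:-→d15:-→d16:H2→d17:-→d18:-→d19:-→d20:H7→d21:-→d22:-→d23:-→d24:-→d25:-→d26:-→d27:-→d28:H0→d29:-  best=H0
  - 51.20.0.0/16 clear@16
  ? 236.168.136.88  path d0:H2→d1:-→d2:-→d3:-→d4:-→d5:-→d6:H1→d7:-  best=H1
  add 237.0.0.0/8 -> H5 at depth 8
  ? 51.20.177.175  path d0:H2→d1:-→d2:-→d3:-→d4:-→d5:-→d6:-→d7:-→d8:-→d9:-→d10:-→d11:-→d12:-→d13:-→d14:-→d15:-→d16:-→d17:-→d18:-→d19:-→d20:H7→d21:-→d22:-→d23:-→d24:-  best=H7

== LOOKUPS ==
["H1","H1","H0","H1","H3","H3","H0","H1","H2","H2","H2","H3","H0","H2","H0","H1","H7"]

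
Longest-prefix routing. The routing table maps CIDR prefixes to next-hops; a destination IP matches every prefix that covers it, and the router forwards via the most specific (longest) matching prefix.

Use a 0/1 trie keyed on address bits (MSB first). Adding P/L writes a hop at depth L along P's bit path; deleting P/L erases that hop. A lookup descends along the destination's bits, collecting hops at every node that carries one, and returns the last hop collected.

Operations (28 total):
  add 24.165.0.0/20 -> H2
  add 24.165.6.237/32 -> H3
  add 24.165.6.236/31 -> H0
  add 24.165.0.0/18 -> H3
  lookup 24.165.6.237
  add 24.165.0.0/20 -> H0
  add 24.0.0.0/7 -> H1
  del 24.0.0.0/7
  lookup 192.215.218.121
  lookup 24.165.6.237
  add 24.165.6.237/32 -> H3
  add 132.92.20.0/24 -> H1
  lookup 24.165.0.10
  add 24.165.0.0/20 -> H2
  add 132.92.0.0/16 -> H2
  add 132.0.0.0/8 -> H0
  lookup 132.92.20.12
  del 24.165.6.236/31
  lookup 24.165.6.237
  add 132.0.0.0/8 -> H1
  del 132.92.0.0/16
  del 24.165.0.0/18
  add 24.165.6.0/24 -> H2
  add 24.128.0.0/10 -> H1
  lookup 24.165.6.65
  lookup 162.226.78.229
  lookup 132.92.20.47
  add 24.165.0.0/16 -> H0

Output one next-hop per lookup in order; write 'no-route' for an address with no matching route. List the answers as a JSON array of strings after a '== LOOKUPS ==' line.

Process each operation:
  + 24.165.0.0/20 (H2) depth=20
  + 24.165.6.237/32 (H3) depth=32
  + 24.165.6.236/31 (H0) depth=31
  + 24.165.0.0/18 (H3) depth=18
  Q 24.165.6.237: descend 00011000101001010000011011101101 ; hops seen [H3,H2,H0,H3] ; pick H3
  + 24.165.0.0/20 (H0) depth=20
  + 24.0.0.0/7 (H1) depth=7
  - 24.0.0.0/7 clear@7
  Q 192.215.218.121: descend ε ; hops seen [∅] ; pick no-route
  Q 24.165.6.237: descend 00011000101001010000011011101101 ; hops seen [H3,H0,H0,H3] ; pick H3
  + 24.165.6.237/32 (H3) depth=32
  + 132.92.20.0/24 (H1) depth=24
  Q 24.165.0.10: descend 000110001010010100000 ; hops seen [H3,H0] ; pick H0
  + 24.165.0.0/20 (H2) depth=20
  + 132.92.0.0/16 (H2) depth=16
  + 132.0.0.0/8 (H0) depth=8
  Q 132.92.20.12: descend 100001000101110000010100 ; hops seen [H0,H2,H1] ; pick H1
  - 24.165.6.236/31 clear@31
  Q 24.165.6.237: descend 00011000101001010000011011101101 ; hops seen [H3,H2,H3] ; pick H3
  + 132.0.0.0/8 (H1) depth=8
  - 132.92.0.0/16 clear@16
  - 24.165.0.0/18 clear@18
  + 24.165.6.0/24 (H2) depth=24
  + 24.128.0.0/10 (H1) depth=10
  Q 24.165.6.65: descend 000110001010010100000110 ; hops seen [H1,H2,H2] ; pick H2
  Q 162.226.78.229: descend 10 ; hops seen [∅] ; pick no-route
  Q 132.92.20.47: descend 100001000101110000010100 ; hops seen [H1,H1] ; pick H1
  + 24.165.0.0/16 (H0) depth=16

== LOOKUPS ==
["H3","no-route","H3","H0","H1","H3","H2","no-route","H1"]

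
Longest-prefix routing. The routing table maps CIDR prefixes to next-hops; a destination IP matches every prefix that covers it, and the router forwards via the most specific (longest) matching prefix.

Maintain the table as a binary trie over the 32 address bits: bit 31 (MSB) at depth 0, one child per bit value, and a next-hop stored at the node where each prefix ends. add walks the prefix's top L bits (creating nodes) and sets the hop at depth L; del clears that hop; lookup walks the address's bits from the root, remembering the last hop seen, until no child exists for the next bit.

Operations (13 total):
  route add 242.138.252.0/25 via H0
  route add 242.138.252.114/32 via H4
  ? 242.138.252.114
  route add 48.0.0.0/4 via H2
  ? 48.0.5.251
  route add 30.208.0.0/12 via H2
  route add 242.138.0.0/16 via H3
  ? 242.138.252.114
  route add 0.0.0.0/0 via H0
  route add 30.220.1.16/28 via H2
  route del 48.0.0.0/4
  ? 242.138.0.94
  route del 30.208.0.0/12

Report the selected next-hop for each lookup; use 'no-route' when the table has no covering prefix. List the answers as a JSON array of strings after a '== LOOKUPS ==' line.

Apply in order:
  add 242.138.252.0/25 -> H0 at depth 25
  add 242.138.252.114/32 -> H4 at depth 32
  ? 242.138.252.114  path d0:-→d1:-→d2:-→d3:-→d4:-→d5:-→d6:-→d7:-→d8:-→d9:-→d10:-→d11:-→d12:-→d13:-→d14:-→d15:-→d16:-→d17:-→d18:-→d19:-→d20:-→d21:-→d22:-→d23:-→d24:-→d25:H0→d26:-→d27:-→d28:-→d29:-→d30:-→d31:-→d32:H4  best=H4
  add 48.0.0.0/4 -> H2 at depth 4
  ? 48.0.5.251  path d0:-→d1:-→d2:-→d3:-→d4:H2  best=H2
  add 30.208.0.0/12 -> H2 at depth 12
  add 242.138.0.0/16 -> H3 at depth 16
  ? 242.138.252.114  path d0:-→d1:-→d2:-→d3:-→d4:-→d5:-→d6:-→d7:-→d8:-→d9:-→d10:-→d11:-→d12:-→d13:-→d14:-→d15:-→d16:H3→d17:-→d18:-→d19:-→d20:-→d21:-→d22:-→d23:-→d24:-→d25:H0→d26:-→d27:-→d28:-→d29:-→d30:-→d31:-→d32:H4  best=H4
  add 0.0.0.0/0 -> H0 at depth 0
  add 30.220.1.16/28 -> H2 at depth 28
  - 48.0.0.0/4 clear@4
  ? 242.138.0.94  path d0:H0→d1:-→d2:-→d3:-→d4:-→d5:-→d6:-→d7:-→d8:-→d9:-→d10:-→d11:-→d12:-→d13:-→d14:-→d15:-→d16:H3  best=H3
  - 30.208.0.0/12 clear@12

== LOOKUPS ==
["H4","H2","H4","H3"]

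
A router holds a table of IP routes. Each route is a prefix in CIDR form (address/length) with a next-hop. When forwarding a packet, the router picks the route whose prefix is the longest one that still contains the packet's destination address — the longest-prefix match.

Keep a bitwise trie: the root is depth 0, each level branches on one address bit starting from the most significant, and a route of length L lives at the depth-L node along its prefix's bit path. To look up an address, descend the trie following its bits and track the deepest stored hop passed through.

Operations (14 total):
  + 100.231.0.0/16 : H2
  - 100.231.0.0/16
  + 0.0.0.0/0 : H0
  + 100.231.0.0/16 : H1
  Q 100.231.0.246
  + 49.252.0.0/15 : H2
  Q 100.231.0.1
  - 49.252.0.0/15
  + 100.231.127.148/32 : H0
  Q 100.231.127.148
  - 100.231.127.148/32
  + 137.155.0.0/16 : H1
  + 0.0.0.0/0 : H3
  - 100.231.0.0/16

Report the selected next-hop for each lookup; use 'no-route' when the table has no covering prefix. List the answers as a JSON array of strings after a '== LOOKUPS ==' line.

Apply in order:
  + 100.231.0.0/16 (H2) depth=16
  del 100.231.0.0/16 (clear depth 16)
  + 0.0.0.0/0 (H0) depth=0
  + 100.231.0.0/16 (H1) depth=16
  ? 100.231.0.246  path d0:H0→d1:-→d2:-→d3:-→d4:-→d5:-→d6:-→d7:-→d8:-→d9:-→d10:-→d11:-→d12:-→d13:-→d14:-→d15:-→d16:H1  best=H1
  + 49.252.0.0/15 (H2) depth=15
  ? 100.231.0.1  path d0:H0→d1:-→d2:-→d3:-→d4:-→d5:-→d6:-→d7:-→d8:-→d9:-→d10:-→d11:-→d12:-→d13:-→d14:-→d15:-→d16:H1  best=H1
  del 49.252.0.0/15 (clear depth 15)
  + 100.231.127.148/32 (H0) depth=32
  ? 100.231.127.148  path d0:H0→d1:-→d2:-→d3:-→d4:-→d5:-→d6:-→d7:-→d8:-→d9:-→d10:-→d11:-→d12:-→d13:-→d14:-→d15:-→d16:H1→d17:-→d18:-→d19:-→d20:-→d21:-→d22:-→d23:-→d24:-→d25:-→d26:-→d27:-→d28:-→d29:-→d30:-→d31:-→d32:H0  best=H0
  del 100.231.127.148/32 (clear depth 32)
  + 137.155.0.0/16 (H1) depth=16
  + 0.0.0.0/0 (H3) depth=0
  del 100.231.0.0/16 (clear depth 16)

== LOOKUPS ==
["H1","H1","H0"]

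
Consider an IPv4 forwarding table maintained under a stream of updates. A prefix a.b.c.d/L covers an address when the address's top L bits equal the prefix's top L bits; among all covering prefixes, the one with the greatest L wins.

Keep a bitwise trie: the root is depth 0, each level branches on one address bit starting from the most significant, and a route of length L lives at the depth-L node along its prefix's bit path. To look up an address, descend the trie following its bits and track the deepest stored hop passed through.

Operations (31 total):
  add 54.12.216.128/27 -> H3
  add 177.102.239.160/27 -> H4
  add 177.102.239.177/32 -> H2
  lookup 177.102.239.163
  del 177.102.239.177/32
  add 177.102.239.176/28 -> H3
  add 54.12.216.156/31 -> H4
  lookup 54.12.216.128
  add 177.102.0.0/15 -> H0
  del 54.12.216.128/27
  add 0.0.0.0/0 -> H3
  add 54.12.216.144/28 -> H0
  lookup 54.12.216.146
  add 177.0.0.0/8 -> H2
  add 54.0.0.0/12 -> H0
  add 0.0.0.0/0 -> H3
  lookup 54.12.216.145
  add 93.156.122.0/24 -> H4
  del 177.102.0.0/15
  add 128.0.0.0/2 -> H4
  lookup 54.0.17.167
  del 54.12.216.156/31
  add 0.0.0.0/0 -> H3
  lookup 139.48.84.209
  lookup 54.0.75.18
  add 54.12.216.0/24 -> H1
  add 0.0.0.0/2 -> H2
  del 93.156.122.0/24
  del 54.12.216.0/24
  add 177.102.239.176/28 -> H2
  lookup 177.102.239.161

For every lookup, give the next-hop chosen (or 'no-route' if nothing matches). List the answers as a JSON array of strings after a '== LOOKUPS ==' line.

Process each operation:
  add 54.12.216.128/27 -> H3 at depth 27
  add 177.102.239.160/27 -> H4 at depth 27
  add 177.102.239.177/32 -> H2 at depth 32
  Q 177.102.239.163: descend 101100010110011011101111101 ; hops seen [H4] ; pick H4
  del 177.102.239.177/32 (clear depth 32)
  add 177.102.239.176/28 -> H3 at depth 28
  add 54.12.216.156/31 -> H4 at depth 31
  Q 54.12.216.128: descend 001101100000110011011000100 ; hops seen [H3] ; pick H3
  add 177.102.0.0/15 -> H0 at depth 15
  del 54.12.216.128/27 (clear depth 27)
  add 0.0.0.0/0 -> H3 at depth 0
  add 54.12.216.144/28 -> H0 at depth 28
  Q 54.12.216.146: descend 0011011000001100110110001001 ; hops seen [H3,H0] ; pick H0
  add 177.0.0.0/8 -> H2 at depth 8
  add 54.0.0.0/12 -> H0 at depth 12
  add 0.0.0.0/0 -> H3 at depth 0
  Q 54.12.216.145: descend 0011011000001100110110001001 ; hops seen [H3,H0,H0] ; pick H0
  add 93.156.122.0/24 -> H4 at depth 24
  del 177.102.0.0/15 (clear depth 15)
  add 128.0.0.0/2 -> H4 at depth 2
  Q 54.0.17.167: descend 001101100000 ; hops seen [H3,H0] ; pick H0
  del 54.12.216.156/31 (clear depth 31)
  add 0.0.0.0/0 -> H3 at depth 0
  Q 139.48.84.209: descend 10 ; hops seen [H3,H4] ; pick H4
  Q 54.0.75.18: descend 001101100000 ; hops seen [H3,H0] ; pick H0
  add 54.12.216.0/24 -> H1 at depth 24
  add 0.0.0.0/2 -> H2 at depth 2
  del 93.156.122.0/24 (clear depth 24)
  del 54.12.216.0/24 (clear depth 24)
  add 177.102.239.176/28 -> H2 at depth 28
  Q 177.102.239.161: descend 101100010110011011101111101 ; hops seen [H3,H4,H2,H4] ; pick H4

== LOOKUPS ==
["H4","H3","H0","H0","H0","H4","H0","H4"]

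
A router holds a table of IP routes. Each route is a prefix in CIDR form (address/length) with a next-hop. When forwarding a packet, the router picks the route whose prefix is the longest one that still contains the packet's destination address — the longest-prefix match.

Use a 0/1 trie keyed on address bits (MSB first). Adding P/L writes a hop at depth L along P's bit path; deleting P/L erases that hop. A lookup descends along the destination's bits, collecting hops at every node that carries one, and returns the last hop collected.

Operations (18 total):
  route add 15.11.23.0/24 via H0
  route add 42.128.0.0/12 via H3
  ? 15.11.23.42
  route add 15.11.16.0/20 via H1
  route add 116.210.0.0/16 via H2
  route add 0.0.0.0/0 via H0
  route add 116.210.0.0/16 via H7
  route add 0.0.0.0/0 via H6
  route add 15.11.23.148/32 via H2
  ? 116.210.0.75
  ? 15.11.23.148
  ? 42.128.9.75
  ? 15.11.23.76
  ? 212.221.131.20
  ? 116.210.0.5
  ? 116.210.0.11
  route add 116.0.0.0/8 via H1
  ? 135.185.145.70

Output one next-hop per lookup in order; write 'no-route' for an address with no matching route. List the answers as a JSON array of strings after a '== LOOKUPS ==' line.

Apply in order:
  add 15.11.23.0/24 -> H0 at depth 24
  add 42.128.0.0/12 -> H3 at depth 12
  lookup 15.11.23.42: bits 000011110000101100010111 walk d0:-→d1:-→d2:-→d3:-→d4:-→d5:-→d6:-→d7:-→d8:-→d9:-→d10:-→d11:-→d12:-→d13:-→d14:-→d15:-→d16:-→d17:-→d18:-→d19:-→d20:-→d21:-→d22:-→d23:-→d24:H0 -> H0
  add 15.11.16.0/20 -> H1 at depth 20
  add 116.210.0.0/16 -> H2 at depth 16
  add 0.0.0.0/0 -> H0 at depth 0
  add 116.210.0.0/16 -> H7 at depth 16
  add 0.0.0.0/0 -> H6 at depth 0
  add 15.11.23.148/32 -> H2 at depth 32
  lookup 116.210.0.75: bits 0111010011010010 walk d0:H6→d1:-→d2:-→d3:-→d4:-→d5:-→d6:-→d7:-→d8:-→d9:-→d10:-→d11:-→d12:-→d13:-→d14:-→d15:-→d16:H7 -> H7
  lookup 15.11.23.148: bits 00001111000010110001011110010100 walk d0:H6→d1:-→d2:-→d3:-→d4:-→d5:-→d6:-→d7:-→d8:-→d9:-→d10:-→d11:-→d12:-→d13:-→d14:-→d15:-→d16:-→d17:-→d18:-→d19:-→d20:H1→d21:-→d22:-→d23:-→d24:H0→d25:-→d26:-→d27:-→d28:-→d29:-→d30:-→d31:-→d32:H2 -> H2
  lookup 42.128.9.75: bits 001010101000 walk d0:H6→d1:-→d2:-→d3:-→d4:-→d5:-→d6:-→d7:-→d8:-→d9:-→d10:-→d11:-→d12:H3 -> H3
  lookup 15.11.23.76: bits 000011110000101100010111 walk d0:H6→d1:-→d2:-→d3:-→d4:-→d5:-→d6:-→d7:-→d8:-→d9:-→d10:-→d11:-→d12:-→d13:-→d14:-→d15:-→d16:-→d17:-→d18:-→d19:-→d20:H1→d21:-→d22:-→d23:-→d24:H0 -> H0
  lookup 212.221.131.20: bits ε walk d0:H6 -> H6
  lookup 116.210.0.5: bits 0111010011010010 walk d0:H6→d1:-→d2:-→d3:-→d4:-→d5:-→d6:-→d7:-→d8:-→d9:-→d10:-→d11:-→d12:-→d13:-→d14:-→d15:-→d16:H7 -> H7
  lookup 116.210.0.11: bits 0111010011010010 walk d0:H6→d1:-→d2:-→d3:-→d4:-→d5:-→d6:-→d7:-→d8:-→d9:-→d10:-→d11:-→d12:-→d13:-→d14:-→d15:-→d16:H7 -> H7
  add 116.0.0.0/8 -> H1 at depth 8
  lookup 135.185.145.70: bits ε walk d0:H6 -> H6

== LOOKUPS ==
["H0","H7","H2","H3","H0","H6","H7","H7","H6"]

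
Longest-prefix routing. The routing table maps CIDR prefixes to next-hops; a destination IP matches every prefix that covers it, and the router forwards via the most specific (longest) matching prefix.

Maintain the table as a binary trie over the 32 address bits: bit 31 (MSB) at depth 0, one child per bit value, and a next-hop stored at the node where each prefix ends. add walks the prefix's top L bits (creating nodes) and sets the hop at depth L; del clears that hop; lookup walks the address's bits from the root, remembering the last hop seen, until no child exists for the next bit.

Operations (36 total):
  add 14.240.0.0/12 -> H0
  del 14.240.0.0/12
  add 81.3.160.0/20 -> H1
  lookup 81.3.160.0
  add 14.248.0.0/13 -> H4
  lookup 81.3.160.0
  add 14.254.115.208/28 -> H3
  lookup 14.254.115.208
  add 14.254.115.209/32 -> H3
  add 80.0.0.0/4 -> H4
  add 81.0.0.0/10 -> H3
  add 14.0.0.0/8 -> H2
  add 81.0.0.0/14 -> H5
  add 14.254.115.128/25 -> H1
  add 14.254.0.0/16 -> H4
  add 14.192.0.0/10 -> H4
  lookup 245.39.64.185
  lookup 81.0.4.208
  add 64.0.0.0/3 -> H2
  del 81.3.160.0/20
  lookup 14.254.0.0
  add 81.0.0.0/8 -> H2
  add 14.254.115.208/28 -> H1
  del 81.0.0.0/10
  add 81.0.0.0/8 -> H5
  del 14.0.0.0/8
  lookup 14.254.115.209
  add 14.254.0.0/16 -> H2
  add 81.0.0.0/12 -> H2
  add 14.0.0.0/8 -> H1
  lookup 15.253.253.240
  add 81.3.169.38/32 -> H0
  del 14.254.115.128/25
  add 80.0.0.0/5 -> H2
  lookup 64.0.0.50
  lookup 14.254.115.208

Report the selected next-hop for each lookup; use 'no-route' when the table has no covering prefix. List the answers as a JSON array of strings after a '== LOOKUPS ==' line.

Apply in order:
  add 14.240.0.0/12 -> H0 at depth 12
  del 14.240.0.0/12 (clear depth 12)
  add 81.3.160.0/20 -> H1 at depth 20
  lookup 81.3.160.0: bits 01010001000000111010 walk d0:-→d1:-→d2:-→d3:-→d4:-→d5:-→d6:-→d7:-→d8:-→d9:-→d10:-→d11:-→d12:-→d13:-→d14:-→d15:-→d16:-→d17:-→d18:-→d19:-→d20:H1 -> H1
  add 14.248.0.0/13 -> H4 at depth 13
  lookup 81.3.160.0: bits 01010001000000111010 walk d0:-→d1:-→d2:-→d3:-→d4:-→d5:-→d6:-→d7:-→d8:-→d9:-→d10:-→d11:-→d12:-→d13:-→d14:-→d15:-→d16:-→d17:-→d18:-→d19:-→d20:H1 -> H1
  add 14.254.115.208/28 -> H3 at depth 28
  lookup 14.254.115.208: bits 0000111011111110011100111101 walk d0:-→d1:-→d2:-→d3:-→d4:-→d5:-→d6:-→d7:-→d8:-→d9:-→d10:-→d11:-→d12:-→d13:H4→d14:-→d15:-→d16:-→d17:-→d18:-→d19:-→d20:-→d21:-→d22:-→d23:-→d24:-→d25:-→d26:-→d27:-→d28:H3 -> H3
  add 14.254.115.209/32 -> H3 at depth 32
  add 80.0.0.0/4 -> H4 at depth 4
  add 81.0.0.0/10 -> H3 at depth 10
  add 14.0.0.0/8 -> H2 at depth 8
  add 81.0.0.0/14 -> H5 at depth 14
  add 14.254.115.128/25 -> H1 at depth 25
  add 14.254.0.0/16 -> H4 at depth 16
  add 14.192.0.0/10 -> H4 at depth 10
  lookup 245.39.64.185: bits ε walk d0:- -> no-route
  lookup 81.0.4.208: bits 01010001000000 walk d0:-→d1:-→d2:-→d3:-→d4:H4→d5:-→d6:-→d7:-→d8:-→d9:-→d10:H3→d11:-→d12:-→d13:-→d14:H5 -> H5
  add 64.0.0.0/3 -> H2 at depth 3
  del 81.3.160.0/20 (clear depth 20)
  lookup 14.254.0.0: bits 00001110111111100 walk d0:-→d1:-→d2:-→d3:-→d4:-→d5:-→d6:-→d7:-→d8:H2→d9:-→d10:H4→d11:-→d12:-→d13:H4→d14:-→d15:-→d16:H4→d17:- -> H4
  add 81.0.0.0/8 -> H2 at depth 8
  add 14.254.115.208/28 -> H1 at depth 28
  del 81.0.0.0/10 (clear depth 10)
  add 81.0.0.0/8 -> H5 at depth 8
  del 14.0.0.0/8 (clear depth 8)
  lookup 14.254.115.209: bits 00001110111111100111001111010001 walk d0:-→d1:-→d2:-→d3:-→d4:-→d5:-→d6:-→d7:-→d8:-→d9:-→d10:H4→d11:-→d12:-→d13:H4→d14:-→d15:-→d16:H4→d17:-→d18:-→d19:-→d20:-→d21:-→d22:-→d23:-→d24:-→d25:H1→d26:-→d27:-→d28:H1→d29:-→d30:-→d31:-→d32:H3 -> H3
  add 14.254.0.0/16 -> H2 at depth 16
  add 81.0.0.0/12 -> H2 at depth 12
  add 14.0.0.0/8 -> H1 at depth 8
  lookup 15.253.253.240: bits 0000111 walk d0:-→d1:-→d2:-→d3:-→d4:-→d5:-→d6:-→d7:- -> no-route
  add 81.3.169.38/32 -> H0 at depth 32
  del 14.254.115.128/25 (clear depth 25)
  add 80.0.0.0/5 -> H2 at depth 5
  lookup 64.0.0.50: bits 010 walk d0:-→d1:-→d2:-→d3:H2 -> H2
  lookup 14.254.115.208: bits 0000111011111110011100111101000 walk d0:-→d1:-→d2:-→d3:-→d4:-→d5:-→d6:-→d7:-→d8:H1→d9:-→d10:H4→d11:-→d12:-→d13:H4→d14:-→d15:-→d16:H2→d17:-→d18:-→d19:-→d20:-→d21:-→d22:-→d23:-→d24:-→d25:-→d26:-→d27:-→d28:H1→d29:-→d30:-→d31:- -> H1

== LOOKUPS ==
["H1","H1","H3","no-route","H5","H4","H3","no-route","H2","H1"]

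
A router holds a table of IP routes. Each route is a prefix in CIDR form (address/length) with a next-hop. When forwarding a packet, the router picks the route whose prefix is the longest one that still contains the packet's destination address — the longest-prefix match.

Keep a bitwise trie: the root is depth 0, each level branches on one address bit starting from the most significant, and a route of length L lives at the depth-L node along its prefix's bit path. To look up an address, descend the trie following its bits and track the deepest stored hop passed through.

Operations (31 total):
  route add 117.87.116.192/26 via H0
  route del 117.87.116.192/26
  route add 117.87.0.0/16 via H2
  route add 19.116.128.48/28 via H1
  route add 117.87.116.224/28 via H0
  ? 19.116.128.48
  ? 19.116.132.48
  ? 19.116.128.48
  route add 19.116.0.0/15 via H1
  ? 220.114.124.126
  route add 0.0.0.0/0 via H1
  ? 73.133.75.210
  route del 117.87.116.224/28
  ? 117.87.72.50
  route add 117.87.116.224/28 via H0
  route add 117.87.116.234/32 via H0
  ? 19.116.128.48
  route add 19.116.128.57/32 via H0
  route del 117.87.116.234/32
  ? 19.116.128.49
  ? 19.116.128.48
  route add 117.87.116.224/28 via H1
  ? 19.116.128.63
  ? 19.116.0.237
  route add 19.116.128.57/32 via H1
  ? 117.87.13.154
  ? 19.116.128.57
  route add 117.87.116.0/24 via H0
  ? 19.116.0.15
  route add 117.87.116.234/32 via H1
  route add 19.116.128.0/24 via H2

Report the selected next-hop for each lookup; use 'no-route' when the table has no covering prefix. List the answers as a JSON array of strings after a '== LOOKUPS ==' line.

Trace:
  add 117.87.116.192/26 -> H0 at depth 26
  del 117.87.116.192/26 (clear depth 26)
  add 117.87.0.0/16 -> H2 at depth 16
  add 19.116.128.48/28 -> H1 at depth 28
  add 117.87.116.224/28 -> H0 at depth 28
  lookup 19.116.128.48: bits 0001001101110100100000000011 walk d0:-→d1:-→d2:-→d3:-→d4:-→d5:-→d6:-→d7:-→d8:-→d9:-→d10:-→d11:-→d12:-→d13:-→d14:-→d15:-→d16:-→d17:-→d18:-→d19:-→d20:-→d21:-→d22:-→d23:-→d24:-→d25:-→d26:-→d27:-→d28:H1 -> H1
  lookup 19.116.132.48: bits 000100110111010010000 walk d0:-→d1:-→d2:-→d3:-→d4:-→d5:-→d6:-→d7:-→d8:-→d9:-→d10:-→d11:-→d12:-→d13:-→d14:-→d15:-→d16:-→d17:-→d18:-→d19:-→d20:-→d21:- -> no-route
  lookup 19.116.128.48: bits 0001001101110100100000000011 walk d0:-→d1:-→d2:-→d3:-→d4:-→d5:-→d6:-→d7:-→d8:-→d9:-→d10:-→d11:-→d12:-→d13:-→d14:-→d15:-→d16:-→d17:-→d18:-→d19:-→d20:-→d21:-→d22:-→d23:-→d24:-→d25:-→d26:-→d27:-→d28:H1 -> H1
  add 19.116.0.0/15 -> H1 at depth 15
  lookup 220.114.124.126: bits ε walk d0:- -> no-route
  add 0.0.0.0/0 -> H1 at depth 0
  lookup 73.133.75.210: bits 01 walk d0:H1→d1:-→d2:- -> H1
  del 117.87.116.224/28 (clear depth 28)
  lookup 117.87.72.50: bits 011101010101011101 walk d0:H1→d1:-→d2:-→d3:-→d4:-→d5:-→d6:-→d7:-→d8:-→d9:-→d10:-→d11:-→d12:-→d13:-→d14:-→d15:-→d16:H2→d17:-→d18:- -> H2
  add 117.87.116.224/28 -> H0 at depth 28
  add 117.87.116.234/32 -> H0 at depth 32
  lookup 19.116.128.48: bits 0001001101110100100000000011 walk d0:H1→d1:-→d2:-→d3:-→d4:-→d5:-→d6:-→d7:-→d8:-→d9:-→d10:-→d11:-→d12:-→d13:-→d14:-→d15:H1→d16:-→d17:-→d18:-→d19:-→d20:-→d21:-→d22:-→d23:-→d24:-→d25:-→d26:-→d27:-→d28:H1 -> H1
  add 19.116.128.57/32 -> H0 at depth 32
  del 117.87.116.234/32 (clear depth 32)
  lookup 19.116.128.49: bits 0001001101110100100000000011 walk d0:H1→d1:-→d2:-→d3:-→d4:-→d5:-→d6:-→d7:-→d8:-→d9:-→d10:-→d11:-→d12:-→d13:-→d14:-→d15:H1→d16:-→d17:-→d18:-→d19:-→d20:-→d21:-→d22:-→d23:-→d24:-→d25:-→d26:-→d27:-→d28:H1 -> H1
  lookup 19.116.128.48: bits 0001001101110100100000000011 walk d0:H1→d1:-→d2:-→d3:-→d4:-→d5:-→d6:-→d7:-→d8:-→d9:-→d10:-→d11:-→d12:-→d13:-→d14:-→d15:H1→d16:-→d17:-→d18:-→d19:-→d20:-→d21:-→d22:-→d23:-→d24:-→d25:-→d26:-→d27:-→d28:H1 -> H1
  add 117.87.116.224/28 -> H1 at depth 28
  lookup 19.116.128.63: bits 00010011011101001000000000111 walk d0:H1→d1:-→d2:-→d3:-→d4:-→d5:-→d6:-→d7:-→d8:-→d9:-→d10:-→d11:-→d12:-→d13:-→d14:-→d15:H1→d16:-→d17:-→d18:-→d19:-→d20:-→d21:-→d22:-→d23:-→d24:-→d25:-→d26:-→d27:-→d28:H1→d29:- -> H1
  lookup 19.116.0.237: bits 0001001101110100 walk d0:H1→d1:-→d2:-→d3:-→d4:-→d5:-→d6:-→d7:-→d8:-→d9:-→d10:-→d11:-→d12:-→d13:-→d14:-→d15:H1→d16:- -> H1
  add 19.116.128.57/32 -> H1 at depth 32
  lookup 117.87.13.154: bits 01110101010101110 walk d0:H1→d1:-→d2:-→d3:-→d4:-→d5:-→d6:-→d7:-→d8:-→d9:-→d10:-→d11:-→d12:-→d13:-→d14:-→d15:-→d16:H2→d17:- -> H2
  lookup 19.116.128.57: bits 00010011011101001000000000111001 walk d0:H1→d1:-→d2:-→d3:-→d4:-→d5:-→d6:-→d7:-→d8:-→d9:-→d10:-→d11:-→d12:-→d13:-→d14:-→d15:H1→d16:-→d17:-→d18:-→d19:-→d20:-→d21:-→d22:-→d23:-→d24:-→d25:-→d26:-→d27:-→d28:H1→d29:-→d30:-→d31:-→d32:H1 -> H1
  add 117.87.116.0/24 -> H0 at depth 24
  lookup 19.116.0.15: bits 0001001101110100 walk d0:H1→d1:-→d2:-→d3:-→d4:-→d5:-→d6:-→d7:-→d8:-→d9:-→d10:-→d11:-→d12:-→d13:-→d14:-→d15:H1→d16:- -> H1
  add 117.87.116.234/32 -> H1 at depth 32
  add 19.116.128.0/24 -> H2 at depth 24

== LOOKUPS ==
["H1","no-route","H1","no-route","H1","H2","H1","H1","H1","H1","H1","H2","H1","H1"]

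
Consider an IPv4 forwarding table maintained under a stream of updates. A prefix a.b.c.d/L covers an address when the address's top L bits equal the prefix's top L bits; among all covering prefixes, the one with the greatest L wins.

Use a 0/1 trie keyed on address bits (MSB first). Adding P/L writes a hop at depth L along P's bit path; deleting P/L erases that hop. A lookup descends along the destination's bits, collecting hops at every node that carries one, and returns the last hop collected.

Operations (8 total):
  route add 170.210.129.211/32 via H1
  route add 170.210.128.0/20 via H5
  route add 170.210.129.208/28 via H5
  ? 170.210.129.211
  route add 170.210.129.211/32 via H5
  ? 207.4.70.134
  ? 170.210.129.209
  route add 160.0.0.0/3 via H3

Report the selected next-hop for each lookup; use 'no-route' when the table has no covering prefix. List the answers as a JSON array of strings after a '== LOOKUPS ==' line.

Trace:
  add 170.210.129.211/32 -> H1 at depth 32
  add 170.210.128.0/20 -> H5 at depth 20
  add 170.210.129.208/28 -> H5 at depth 28
  Q 170.210.129.211: descend 10101010110100101000000111010011 ; hops seen [H5,H5,H1] ; pick H1
  add 170.210.129.211/32 -> H5 at depth 32
  Q 207.4.70.134: descend 1 ; hops seen [∅] ; pick no-route
  Q 170.210.129.209: descend 101010101101001010000001110100 ; hops seen [H5,H5] ; pick H5
  add 160.0.0.0/3 -> H3 at depth 3

== LOOKUPS ==
["H1","no-route","H5"]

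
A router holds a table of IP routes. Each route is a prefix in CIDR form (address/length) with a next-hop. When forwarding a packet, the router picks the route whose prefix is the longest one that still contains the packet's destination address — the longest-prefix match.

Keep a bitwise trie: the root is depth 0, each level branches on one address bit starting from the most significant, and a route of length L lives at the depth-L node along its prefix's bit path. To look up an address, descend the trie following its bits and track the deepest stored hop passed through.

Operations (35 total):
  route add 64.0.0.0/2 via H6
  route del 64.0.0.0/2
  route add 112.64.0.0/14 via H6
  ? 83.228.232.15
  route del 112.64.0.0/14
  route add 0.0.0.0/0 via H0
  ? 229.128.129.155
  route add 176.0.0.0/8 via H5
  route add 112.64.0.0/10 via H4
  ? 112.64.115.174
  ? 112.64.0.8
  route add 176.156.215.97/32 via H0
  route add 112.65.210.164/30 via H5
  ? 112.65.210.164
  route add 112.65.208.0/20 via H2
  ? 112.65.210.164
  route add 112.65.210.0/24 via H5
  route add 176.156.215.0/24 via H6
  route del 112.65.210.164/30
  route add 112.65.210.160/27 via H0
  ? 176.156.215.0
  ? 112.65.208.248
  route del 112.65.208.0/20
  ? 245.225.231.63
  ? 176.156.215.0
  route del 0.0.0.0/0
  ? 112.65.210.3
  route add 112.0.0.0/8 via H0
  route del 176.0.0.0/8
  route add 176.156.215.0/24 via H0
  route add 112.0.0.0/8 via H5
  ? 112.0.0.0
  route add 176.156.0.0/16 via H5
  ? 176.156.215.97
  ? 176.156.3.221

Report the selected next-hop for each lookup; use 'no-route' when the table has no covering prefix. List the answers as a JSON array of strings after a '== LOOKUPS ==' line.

Trace:
  + 64.0.0.0/2 (H6) depth=2
  del 64.0.0.0/2 (clear depth 2)
  + 112.64.0.0/14 (H6) depth=14
  ? 83.228.232.15  path d0:-→d1:-→d2:-  best=no-route
  del 112.64.0.0/14 (clear depth 14)
  + 0.0.0.0/0 (H0) depth=0
  ? 229.128.129.155  path d0:H0  best=H0
  + 176.0.0.0/8 (H5) depth=8
  + 112.64.0.0/10 (H4) depth=10
  ? 112.64.115.174  path d0:H0→d1:-→d2:-→d3:-→d4:-→d5:-→d6:-→d7:-→d8:-→d9:-→d10:H4→d11:-→d12:-→d13:-→d14:-  best=H4
  ? 112.64.0.8  path d0:H0→d1:-→d2:-→d3:-→d4:-→d5:-→d6:-→d7:-→d8:-→d9:-→d10:H4→d11:-→d12:-→d13:-→d14:-  best=H4
  + 176.156.215.97/32 (H0) depth=32
  + 112.65.210.164/30 (H5) depth=30
  ? 112.65.210.164  path d0:H0→d1:-→d2:-→d3:-→d4:-→d5:-→d6:-→d7:-→d8:-→d9:-→d10:H4→d11:-→d12:-→d13:-→d14:-→d15:-→d16:-→d17:-→d18:-→d19:-→d20:-→d21:-→d22:-→d23:-→d24:-→d25:-→d26:-→d27:-→d28:-→d29:-→d30:H5  best=H5
  + 112.65.208.0/20 (H2) depth=20
  ? 112.65.210.164  path d0:H0→d1:-→d2:-→d3:-→d4:-→d5:-→d6:-→d7:-→d8:-→d9:-→d10:H4→d11:-→d12:-→d13:-→d14:-→d15:-→d16:-→d17:-→d18:-→d19:-→d20:H2→d21:-→d22:-→d23:-→d24:-→d25:-→d26:-→d27:-→d28:-→d29:-→d30:H5  best=H5
  + 112.65.210.0/24 (H5) depth=24
  + 176.156.215.0/24 (H6) depth=24
  del 112.65.210.164/30 (clear depth 30)
  + 112.65.210.160/27 (H0) depth=27
  ? 176.156.215.0  path d0:H0→d1:-→d2:-→d3:-→d4:-→d5:-→d6:-→d7:-→d8:H5→d9:-→d10:-→d11:-→d12:-→d13:-→d14:-→d15:-→d16:-→d17:-→d18:-→d19:-→d20:-→d21:-→d22:-→d23:-→d24:H6→d25:-  best=H6
  ? 112.65.208.248  path d0:H0→d1:-→d2:-→d3:-→d4:-→d5:-→d6:-→d7:-→d8:-→d9:-→d10:H4→d11:-→d12:-→d13:-→d14:-→d15:-→d16:-→d17:-→d18:-→d19:-→d20:H2→d21:-→d22:-  best=H2
  del 112.65.208.0/20 (clear depth 20)
  ? 245.225.231.63  path d0:H0→d1:-  best=H0
  ? 176.156.215.0  path d0:H0→d1:-→d2:-→d3:-→d4:-→d5:-→d6:-→d7:-→d8:H5→d9:-→d10:-→d11:-→d12:-→d13:-→d14:-→d15:-→d16:-→d17:-→d18:-→d19:-→d20:-→d21:-→d22:-→d23:-→d24:H6→d25:-  best=H6
  del 0.0.0.0/0 (clear depth 0)
  ? 112.65.210.3  path d0:-→d1:-→d2:-→d3:-→d4:-→d5:-→d6:-→d7:-→d8:-→d9:-→d10:H4→d11:-→d12:-→d13:-→d14:-→d15:-→d16:-→d17:-→d18:-→d19:-→d20:-→d21:-→d22:-→d23:-→d24:H5  best=H5
  + 112.0.0.0/8 (H0) depth=8
  del 176.0.0.0/8 (clear depth 8)
  + 176.156.215.0/24 (H0) depth=24
  + 112.0.0.0/8 (H5) depth=8
  ? 112.0.0.0  path d0:-→d1:-→d2:-→d3:-→d4:-→d5:-→d6:-→d7:-→d8:H5→d9:-  best=H5
  + 176.156.0.0/16 (H5) depth=16
  ? 176.156.215.97  path d0:-→d1:-→d2:-→d3:-→d4:-→d5:-→d6:-→d7:-→d8:-→d9:-→d10:-→d11:-→d12:-→d13:-→d14:-→d15:-→d16:H5→d17:-→d18:-→d19:-→d20:-→d21:-→d22:-→d23:-→d24:H0→d25:-→d26:-→d27:-→d28:-→d29:-→d30:-→d31:-→d32:H0  best=H0
  ? 176.156.3.221  path d0:-→d1:-→d2:-→d3:-→d4:-→d5:-→d6:-→d7:-→d8:-→d9:-→d10:-→d11:-→d12:-→d13:-→d14:-→d15:-→d16:H5  best=H5

== LOOKUPS ==
["no-route","H0","H4","H4","H5","H5","H6","H2","H0","H6","H5","H5","H0","H5"]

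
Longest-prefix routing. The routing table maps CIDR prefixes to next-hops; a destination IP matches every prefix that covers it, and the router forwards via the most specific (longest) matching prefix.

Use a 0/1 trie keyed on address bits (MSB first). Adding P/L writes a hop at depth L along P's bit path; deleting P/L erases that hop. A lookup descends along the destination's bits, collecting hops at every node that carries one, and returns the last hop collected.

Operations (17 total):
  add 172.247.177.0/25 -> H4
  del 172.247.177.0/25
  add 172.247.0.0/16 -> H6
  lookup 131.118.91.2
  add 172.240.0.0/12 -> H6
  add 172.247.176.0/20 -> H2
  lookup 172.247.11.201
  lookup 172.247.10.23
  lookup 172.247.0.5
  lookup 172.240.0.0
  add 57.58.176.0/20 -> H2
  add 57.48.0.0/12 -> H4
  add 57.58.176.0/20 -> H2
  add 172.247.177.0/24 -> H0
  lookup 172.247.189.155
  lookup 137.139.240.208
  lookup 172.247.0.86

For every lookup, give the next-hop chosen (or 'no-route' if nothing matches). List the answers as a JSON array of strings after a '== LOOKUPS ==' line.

Apply in order:
  add 172.247.177.0/25 -> H4 at depth 25
  del 172.247.177.0/25 (clear depth 25)
  add 172.247.0.0/16 -> H6 at depth 16
  lookup 131.118.91.2: bits 10 walk d0:-→d1:-→d2:- -> no-route
  add 172.240.0.0/12 -> H6 at depth 12
  add 172.247.176.0/20 -> H2 at depth 20
  lookup 172.247.11.201: bits 1010110011110111 walk d0:-→d1:-→d2:-→d3:-→d4:-→d5:-→d6:-→d7:-→d8:-→d9:-→d10:-→d11:-→d12:H6→d13:-→d14:-→d15:-→d16:H6 -> H6
  lookup 172.247.10.23: bits 1010110011110111 walk d0:-→d1:-→d2:-→d3:-→d4:-→d5:-→d6:-→d7:-→d8:-→d9:-→d10:-→d11:-→d12:H6→d13:-→d14:-→d15:-→d16:H6 -> H6
  lookup 172.247.0.5: bits 1010110011110111 walk d0:-→d1:-→d2:-→d3:-→d4:-→d5:-→d6:-→d7:-→d8:-→d9:-→d10:-→d11:-→d12:H6→d13:-→d14:-→d15:-→d16:H6 -> H6
  lookup 172.240.0.0: bits 1010110011110 walk d0:-→d1:-→d2:-→d3:-→d4:-→d5:-→d6:-→d7:-→d8:-→d9:-→d10:-→d11:-→d12:H6→d13:- -> H6
  add 57.58.176.0/20 -> H2 at depth 20
  add 57.48.0.0/12 -> H4 at depth 12
  add 57.58.176.0/20 -> H2 at depth 20
  add 172.247.177.0/24 -> H0 at depth 24
  lookup 172.247.189.155: bits 10101100111101111011 walk d0:-→d1:-→d2:-→d3:-→d4:-→d5:-→d6:-→d7:-→d8:-→d9:-→d10:-→d11:-→d12:H6→d13:-→d14:-→d15:-→d16:H6→d17:-→d18:-→d19:-→d20:H2 -> H2
  lookup 137.139.240.208: bits 10 walk d0:-→d1:-→d2:- -> no-route
  lookup 172.247.0.86: bits 1010110011110111 walk d0:-→d1:-→d2:-→d3:-→d4:-→d5:-→d6:-→d7:-→d8:-→d9:-→d10:-→d11:-→d12:H6→d13:-→d14:-→d15:-→d16:H6 -> H6

== LOOKUPS ==
["no-route","H6","H6","H6","H6","H2","no-route","H6"]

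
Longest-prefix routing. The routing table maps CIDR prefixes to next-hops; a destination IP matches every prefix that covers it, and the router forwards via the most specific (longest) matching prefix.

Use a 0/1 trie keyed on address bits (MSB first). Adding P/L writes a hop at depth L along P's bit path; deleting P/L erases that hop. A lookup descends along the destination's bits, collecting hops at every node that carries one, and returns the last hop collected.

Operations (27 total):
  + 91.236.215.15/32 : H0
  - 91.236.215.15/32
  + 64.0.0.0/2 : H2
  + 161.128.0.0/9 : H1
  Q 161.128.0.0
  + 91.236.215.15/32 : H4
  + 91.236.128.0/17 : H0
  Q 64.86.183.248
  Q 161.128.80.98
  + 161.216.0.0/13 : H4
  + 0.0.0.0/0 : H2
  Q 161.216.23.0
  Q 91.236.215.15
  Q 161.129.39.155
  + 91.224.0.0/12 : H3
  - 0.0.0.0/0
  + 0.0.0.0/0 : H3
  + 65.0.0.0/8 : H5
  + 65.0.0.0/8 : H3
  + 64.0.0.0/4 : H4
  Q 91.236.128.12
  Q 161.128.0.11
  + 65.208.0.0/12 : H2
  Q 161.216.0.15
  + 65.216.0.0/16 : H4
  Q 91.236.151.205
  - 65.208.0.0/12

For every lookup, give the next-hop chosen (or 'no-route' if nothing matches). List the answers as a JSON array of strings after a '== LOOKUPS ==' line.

Apply in order:
  add 91.236.215.15/32 -> H0 at depth 32
  - 91.236.215.15/32 clear@32
  add 64.0.0.0/2 -> H2 at depth 2
  add 161.128.0.0/9 -> H1 at depth 9
  Q 161.128.0.0: descend 101000011 ; hops seen [H1] ; pick H1
  add 91.236.215.15/32 -> H4 at depth 32
  add 91.236.128.0/17 -> H0 at depth 17
  Q 64.86.183.248: descend 010 ; hops seen [H2] ; pick H2
  Q 161.128.80.98: descend 101000011 ; hops seen [H1] ; pick H1
  add 161.216.0.0/13 -> H4 at depth 13
  add 0.0.0.0/0 -> H2 at depth 0
  Q 161.216.23.0: descend 1010000111011 ; hops seen [H2,H1,H4] ; pick H4
  Q 91.236.215.15: descend 01011011111011001101011100001111 ; hops seen [H2,H2,H0,H4] ; pick H4
  Q 161.129.39.155: descend 101000011 ; hops seen [H2,H1] ; pick H1
  add 91.224.0.0/12 -> H3 at depth 12
  - 0.0.0.0/0 clear@0
  add 0.0.0.0/0 -> H3 at depth 0
  add 65.0.0.0/8 -> H5 at depth 8
  add 65.0.0.0/8 -> H3 at depth 8
  add 64.0.0.0/4 -> H4 at depth 4
  Q 91.236.128.12: descend 01011011111011001 ; hops seen [H3,H2,H3,H0] ; pick H0
  Q 161.128.0.11: descend 101000011 ; hops seen [H3,H1] ; pick H1
  add 65.208.0.0/12 -> H2 at depth 12
  Q 161.216.0.15: descend 1010000111011 ; hops seen [H3,H1,H4] ; pick H4
  add 65.216.0.0/16 -> H4 at depth 16
  Q 91.236.151.205: descend 01011011111011001 ; hops seen [H3,H2,H3,H0] ; pick H0
  - 65.208.0.0/12 clear@12

== LOOKUPS ==
["H1","H2","H1","H4","H4","H1","H0","H1","H4","H0"]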